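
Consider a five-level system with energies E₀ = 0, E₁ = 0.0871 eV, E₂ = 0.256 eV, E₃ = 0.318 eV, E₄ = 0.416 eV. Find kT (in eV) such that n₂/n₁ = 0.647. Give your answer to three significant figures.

n₂/n₁ = exp[−(E₂−E₁)/kT] = 0.647.
⇒ (E₂−E₁)/kT = ln(1/0.647) = ln(1.5456) = 0.43541.
kT = 0.1689 eV / 0.43541 = 0.388 eV.

0.388 eV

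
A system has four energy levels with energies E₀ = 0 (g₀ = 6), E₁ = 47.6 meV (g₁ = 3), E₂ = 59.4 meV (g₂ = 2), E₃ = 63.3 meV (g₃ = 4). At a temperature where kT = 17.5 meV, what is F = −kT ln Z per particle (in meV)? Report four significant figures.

Eᵢ/kT = 0, 2.72000, 3.39429, 3.61714.
Z = Σ gᵢe^(−Eᵢ/kT) = 6·e^(−0) + 3·e^(−2.72000) + 2·e^(−3.39429) + 4·e^(−3.61714) = 6.00000 + 0.197624 + 0.0671288 + 0.107438 = 6.37219.
F = −kT ln Z = −17.5 × ln(6.37219) = −17.5 × 1.85194 = -32.41 meV.

-32.41 meV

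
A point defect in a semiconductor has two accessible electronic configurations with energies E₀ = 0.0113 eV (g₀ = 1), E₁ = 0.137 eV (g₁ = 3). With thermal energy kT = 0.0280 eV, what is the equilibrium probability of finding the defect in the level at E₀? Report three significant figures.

Eᵢ/kT = 0.40357, 4.8929.
Z = Σ gᵢe^(−Eᵢ/kT) = 1·e^(−0.40357) + 3·e^(−4.8929) = 0.66793 + 0.022499 = 0.69043.
P₀ = g₀ e^(−E₀/kT) / Z = 0.66793/0.69043 = 0.967.

0.967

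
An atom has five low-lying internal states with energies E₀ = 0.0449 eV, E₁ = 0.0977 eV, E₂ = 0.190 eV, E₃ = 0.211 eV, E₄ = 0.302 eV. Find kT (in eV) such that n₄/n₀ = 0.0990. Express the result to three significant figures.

n₄/n₀ = exp[−(E₄−E₀)/kT] = 0.0990.
⇒ (E₄−E₀)/kT = ln(1/0.0990) = ln(10.101) = 2.3126.
kT = 0.2571 eV / 2.3126 = 0.111 eV.

0.111 eV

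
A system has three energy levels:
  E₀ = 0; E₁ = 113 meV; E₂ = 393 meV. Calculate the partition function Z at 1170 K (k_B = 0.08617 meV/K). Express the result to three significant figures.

Z = 1.35

k_BT = 0.08617 × 1170 K = 100.82 meV.
Eᵢ/kT = 0, 1.1208, 3.8980.
Z = Σ e^(−Eᵢ/kT) = e^(−0) + e^(−1.1208) + e^(−3.8980) = 1.0000 + 0.32602 + 0.020282 = 1.3463.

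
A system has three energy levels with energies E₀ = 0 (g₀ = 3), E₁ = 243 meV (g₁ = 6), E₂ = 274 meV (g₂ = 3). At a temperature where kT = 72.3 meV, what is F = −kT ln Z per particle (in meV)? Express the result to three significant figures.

Eᵢ/kT = 0, 3.3610, 3.7898.
Z = Σ gᵢe^(−Eᵢ/kT) = 3·e^(−0) + 6·e^(−3.3610) + 3·e^(−3.7898) = 3.0000 + 0.20820 + 0.067800 = 3.2760.
F = −kT ln Z = −72.3 × ln(3.2760) = −72.3 × 1.1866 = -85.8 meV.

-85.8 meV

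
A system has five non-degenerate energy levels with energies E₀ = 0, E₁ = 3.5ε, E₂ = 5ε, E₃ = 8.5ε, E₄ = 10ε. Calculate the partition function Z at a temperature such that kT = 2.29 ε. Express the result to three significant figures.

Eᵢ/kT = 0, 1.5284, 2.1834, 3.7118, 4.3668.
Z = Σ e^(−Eᵢ/kT) = e^(−0) + e^(−1.5284) + e^(−2.1834) + e^(−3.7118) + e^(−4.3668) = 1.0000 + 0.21688 + 0.11266 + 0.024434 + 0.012692 = 1.3667.

Z = 1.37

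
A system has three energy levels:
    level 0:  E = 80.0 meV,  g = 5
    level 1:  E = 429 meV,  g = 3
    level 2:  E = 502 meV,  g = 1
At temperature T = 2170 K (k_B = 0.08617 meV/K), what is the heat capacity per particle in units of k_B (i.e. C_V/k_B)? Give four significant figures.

k_BT = 0.08617 × 2170 K = 186.989 meV.
Eᵢ/kT = 0.427833, 2.29425, 2.68465.
Z = Σ gᵢe^(−Eᵢ/kT) = 5·e^(−0.427833) + 3·e^(−2.29425) + 1·e^(−2.68465) = 3.25960 + 0.302511 + 0.0682451 = 3.63036.
⟨E⟩ = 117.014 meV, ⟨E²⟩ = 25819.5 meV².
C_V/k_B = (⟨E²⟩ − ⟨E⟩²)/(kT)² = (25819.5 − 13692.3)/34964.9 = 0.3468.

0.3468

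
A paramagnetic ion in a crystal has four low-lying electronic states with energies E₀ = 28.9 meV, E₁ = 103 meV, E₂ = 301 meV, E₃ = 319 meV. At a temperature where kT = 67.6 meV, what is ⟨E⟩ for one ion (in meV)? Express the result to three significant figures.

53.5 meV

Eᵢ/kT = 0.42751, 1.5237, 4.4527, 4.7189.
Z = Σ e^(−Eᵢ/kT) = e^(−0.42751) + e^(−1.5237) + e^(−4.4527) + e^(−4.7189) = 0.65213 + 0.21790 + 0.011647 + 0.0089250 = 0.89060.
⟨E⟩ = Σ Eᵢ e^(−Eᵢ/kT) / Z = (28.9·0.65213 + 103·0.21790 + 301·0.011647 + 319·0.0089250) / 0.89060 = 53.5 meV.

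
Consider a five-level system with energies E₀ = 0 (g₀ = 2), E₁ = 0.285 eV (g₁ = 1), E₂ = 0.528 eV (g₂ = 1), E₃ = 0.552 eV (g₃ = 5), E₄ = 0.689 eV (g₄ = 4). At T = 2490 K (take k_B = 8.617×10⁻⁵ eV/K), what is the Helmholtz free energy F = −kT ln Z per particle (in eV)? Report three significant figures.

-0.228 eV

k_BT = 8.617×10⁻⁵ × 2490 K = 0.21456 eV.
Eᵢ/kT = 0, 1.3283, 2.4609, 2.5727, 3.2112.
Z = Σ gᵢe^(−Eᵢ/kT) = 2·e^(−0) + 1·e^(−1.3283) + 1·e^(−2.4609) + 5·e^(−2.5727) + 4·e^(−3.2112) = 2.0000 + 0.26493 + 0.085358 + 0.38165 + 0.16123 = 2.8932.
F = −kT ln Z = −0.21456 × ln(2.8932) = −0.21456 × 1.0624 = -0.228 eV.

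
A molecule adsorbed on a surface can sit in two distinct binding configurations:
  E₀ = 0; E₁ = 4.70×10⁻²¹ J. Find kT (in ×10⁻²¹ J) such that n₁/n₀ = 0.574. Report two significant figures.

n₁/n₀ = exp[−(E₁−E₀)/kT] = 0.574.
⇒ (E₁−E₀)/kT = ln(1/0.574) = ln(1.742) = 0.5550.
kT = 4.70 ×10⁻²¹ J / 0.5550 = 8.5 ×10⁻²¹ J.

8.5 ×10⁻²¹ J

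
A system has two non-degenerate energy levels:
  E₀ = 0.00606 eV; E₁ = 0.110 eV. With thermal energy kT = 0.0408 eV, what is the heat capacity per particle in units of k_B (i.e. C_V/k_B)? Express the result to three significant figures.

0.437

Eᵢ/kT = 0.14853, 2.6961.
Z = Σ e^(−Eᵢ/kT) = e^(−0.14853) + e^(−2.6961) = 0.86197 + 0.067468 = 0.92944.
⟨E⟩ = 0.013605 eV, ⟨E²⟩ = 0.00091240 eV².
C_V/k_B = (⟨E²⟩ − ⟨E⟩²)/(kT)² = (0.00091240 − 0.00018510)/0.0016646 = 0.437.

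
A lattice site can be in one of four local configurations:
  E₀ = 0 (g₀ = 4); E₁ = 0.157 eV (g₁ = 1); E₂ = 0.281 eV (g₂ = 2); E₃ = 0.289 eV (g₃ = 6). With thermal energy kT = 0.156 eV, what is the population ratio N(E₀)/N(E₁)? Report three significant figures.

10.9

n₀/n₁ = (g₀/g₁) exp[−(E₀−E₁)/kT] = (4/1) × exp(−(-0.157 eV)/(0.156 eV)) = (4/1) × exp(1.0064) = 10.9.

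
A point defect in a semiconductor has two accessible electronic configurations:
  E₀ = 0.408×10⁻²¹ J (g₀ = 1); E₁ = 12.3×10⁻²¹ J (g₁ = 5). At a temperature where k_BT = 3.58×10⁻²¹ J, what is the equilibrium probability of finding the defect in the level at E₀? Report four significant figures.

Eᵢ/kT = 0.113966, 3.43575.
Z = Σ gᵢe^(−Eᵢ/kT) = 1·e^(−0.113966) + 5·e^(−3.43575) = 0.892288 + 0.161006 = 1.05329.
P₀ = g₀ e^(−E₀/kT) / Z = 0.892288/1.05329 = 0.8471.

0.8471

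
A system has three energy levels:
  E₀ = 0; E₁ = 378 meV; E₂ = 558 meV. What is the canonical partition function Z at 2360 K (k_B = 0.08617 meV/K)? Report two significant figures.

k_BT = 0.08617 × 2360 K = 203.4 meV.
Eᵢ/kT = 0, 1.858, 2.743.
Z = Σ e^(−Eᵢ/kT) = e^(−0) + e^(−1.858) + e^(−2.743) = 1.000 + 0.1560 + 0.06438 = 1.220.

Z = 1.2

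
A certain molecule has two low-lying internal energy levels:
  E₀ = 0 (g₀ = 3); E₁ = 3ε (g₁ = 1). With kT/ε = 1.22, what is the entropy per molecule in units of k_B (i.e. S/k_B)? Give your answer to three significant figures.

Eᵢ/kT = 0, 2.4590.
Z = Σ gᵢe^(−Eᵢ/kT) = 3·e^(−0) + 1·e^(−2.4590) = 3.0000 + 0.085520 = 3.0855.
⟨E⟩ = Σ EᵢPᵢ = 0.083150 ε.
S/k_B = ln Z + ⟨E⟩/kT = ln(3.0855) + 0.083150/1.22 = 1.1267 + 0.068156 = 1.19.

1.19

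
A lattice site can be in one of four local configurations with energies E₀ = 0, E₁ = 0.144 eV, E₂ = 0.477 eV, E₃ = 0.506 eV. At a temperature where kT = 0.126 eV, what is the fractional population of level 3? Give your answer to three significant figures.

0.0133

Eᵢ/kT = 0, 1.1429, 3.7857, 4.0159.
Z = Σ e^(−Eᵢ/kT) = e^(−0) + e^(−1.1429) + e^(−3.7857) + e^(−4.0159) = 1.0000 + 0.31889 + 0.022693 + 0.018027 = 1.3596.
P₃ = e^(−E₃/kT) / Z = 0.018027/1.3596 = 0.0133.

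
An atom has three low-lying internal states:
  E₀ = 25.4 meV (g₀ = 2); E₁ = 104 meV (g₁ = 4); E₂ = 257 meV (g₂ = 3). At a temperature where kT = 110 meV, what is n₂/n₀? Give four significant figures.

0.1827

n₂/n₀ = (g₂/g₀) exp[−(E₂−E₀)/kT] = (3/2) × exp(−(231.6 meV)/(110 meV)) = (3/2) × exp(-2.10545) = 0.1827.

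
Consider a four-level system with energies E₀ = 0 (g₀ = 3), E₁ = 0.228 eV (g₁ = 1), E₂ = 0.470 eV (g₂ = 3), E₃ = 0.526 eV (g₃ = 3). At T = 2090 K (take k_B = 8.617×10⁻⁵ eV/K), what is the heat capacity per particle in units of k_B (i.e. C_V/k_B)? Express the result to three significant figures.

k_BT = 8.617×10⁻⁵ × 2090 K = 0.18010 eV.
Eᵢ/kT = 0, 1.2660, 2.6097, 2.9206.
Z = Σ gᵢe^(−Eᵢ/kT) = 3·e^(−0) + 1·e^(−1.2660) + 3·e^(−2.6097) + 3·e^(−2.9206) = 3.0000 + 0.28196 + 0.22067 + 0.16170 = 3.6643.
⟨E⟩ = 0.069060 eV, ⟨E²⟩ = 0.029512 eV².
C_V/k_B = (⟨E²⟩ − ⟨E⟩²)/(kT)² = (0.029512 − 0.0047693)/0.032436 = 0.763.

0.763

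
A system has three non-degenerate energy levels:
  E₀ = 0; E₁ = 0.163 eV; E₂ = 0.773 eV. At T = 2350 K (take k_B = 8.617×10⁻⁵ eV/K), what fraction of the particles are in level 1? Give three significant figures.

0.304

k_BT = 8.617×10⁻⁵ × 2350 K = 0.20250 eV.
Eᵢ/kT = 0, 0.80494, 3.8173.
Z = Σ e^(−Eᵢ/kT) = e^(−0) + e^(−0.80494) + e^(−3.8173) = 1.0000 + 0.44711 + 0.021987 = 1.4691.
P₁ = e^(−E₁/kT) / Z = 0.44711/1.4691 = 0.304.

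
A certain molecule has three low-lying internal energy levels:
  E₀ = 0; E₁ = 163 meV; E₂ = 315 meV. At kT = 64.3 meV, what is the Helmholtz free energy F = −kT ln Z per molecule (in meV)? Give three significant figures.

Eᵢ/kT = 0, 2.5350, 4.8989.
Z = Σ e^(−Eᵢ/kT) = e^(−0) + e^(−2.5350) + e^(−4.8989) = 1.0000 + 0.079262 + 0.0074548 = 1.0867.
F = −kT ln Z = −64.3 × ln(1.0867) = −64.3 × 0.083146 = -5.35 meV.

-5.35 meV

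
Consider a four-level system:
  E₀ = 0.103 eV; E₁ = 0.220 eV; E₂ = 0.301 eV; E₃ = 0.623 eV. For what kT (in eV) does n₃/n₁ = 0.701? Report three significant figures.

1.13 eV

n₃/n₁ = exp[−(E₃−E₁)/kT] = 0.701.
⇒ (E₃−E₁)/kT = ln(1/0.701) = ln(1.4265) = 0.35522.
kT = 0.403 eV / 0.35522 = 1.13 eV.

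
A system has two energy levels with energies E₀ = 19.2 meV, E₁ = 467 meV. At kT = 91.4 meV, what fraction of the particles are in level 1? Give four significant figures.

Eᵢ/kT = 0.210066, 5.10941.
Z = Σ e^(−Eᵢ/kT) = e^(−0.210066) + e^(−5.10941) = 0.810531 + 0.00603965 = 0.816571.
P₁ = e^(−E₁/kT) / Z = 0.00603965/0.816571 = 0.007396.

0.007396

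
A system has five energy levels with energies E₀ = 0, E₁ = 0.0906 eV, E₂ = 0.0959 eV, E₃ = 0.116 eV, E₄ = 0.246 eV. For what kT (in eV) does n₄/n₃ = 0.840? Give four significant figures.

0.7456 eV

n₄/n₃ = exp[−(E₄−E₃)/kT] = 0.840.
⇒ (E₄−E₃)/kT = ln(1/0.840) = ln(1.19048) = 0.174357.
kT = 0.130 eV / 0.174357 = 0.7456 eV.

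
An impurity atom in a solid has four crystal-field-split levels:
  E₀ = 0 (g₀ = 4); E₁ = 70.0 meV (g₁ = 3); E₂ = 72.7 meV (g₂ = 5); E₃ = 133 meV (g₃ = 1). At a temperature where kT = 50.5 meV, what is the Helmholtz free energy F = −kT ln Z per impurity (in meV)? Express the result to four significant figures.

Eᵢ/kT = 0, 1.38614, 1.43960, 2.63366.
Z = Σ gᵢe^(−Eᵢ/kT) = 4·e^(−0) + 3·e^(−1.38614) + 5·e^(−1.43960) + 1·e^(−2.63366) = 4.00000 + 0.750116 + 1.18511 + 0.0718151 = 6.00704.
F = −kT ln Z = −50.5 × ln(6.00704) = −50.5 × 1.79293 = -90.54 meV.

-90.54 meV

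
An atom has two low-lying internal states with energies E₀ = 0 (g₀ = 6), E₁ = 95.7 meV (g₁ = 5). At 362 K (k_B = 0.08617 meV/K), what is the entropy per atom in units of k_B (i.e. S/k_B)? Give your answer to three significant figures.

k_BT = 0.08617 × 362 K = 31.194 meV.
Eᵢ/kT = 0, 3.0679.
Z = Σ gᵢe^(−Eᵢ/kT) = 6·e^(−0) + 5·e^(−3.0679) = 6.0000 + 0.23259 = 6.2326.
⟨E⟩ = Σ EᵢPᵢ = 3.5714 meV.
S/k_B = ln Z + ⟨E⟩/kT = ln(6.2326) + 3.5714/31.194 = 1.8298 + 0.11449 = 1.94.

1.94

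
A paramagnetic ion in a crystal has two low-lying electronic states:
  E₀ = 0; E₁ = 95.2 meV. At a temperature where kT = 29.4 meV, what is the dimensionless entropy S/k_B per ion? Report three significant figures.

Eᵢ/kT = 0, 3.2381.
Z = Σ e^(−Eᵢ/kT) = e^(−0) + e^(−3.2381) = 1.0000 + 0.039238 = 1.0392.
⟨E⟩ = Σ EᵢPᵢ = 3.5946 meV.
S/k_B = ln Z + ⟨E⟩/kT = ln(1.0392) + 3.5946/29.4 = 0.038451 + 0.12227 = 0.161.

0.161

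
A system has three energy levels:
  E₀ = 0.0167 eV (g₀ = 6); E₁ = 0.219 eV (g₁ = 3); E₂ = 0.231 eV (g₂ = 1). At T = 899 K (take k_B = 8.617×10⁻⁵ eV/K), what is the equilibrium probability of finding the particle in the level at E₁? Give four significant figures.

k_BT = 8.617×10⁻⁵ × 899 K = 0.0774668 eV.
Eᵢ/kT = 0.215576, 2.82702, 2.98192.
Z = Σ gᵢe^(−Eᵢ/kT) = 6·e^(−0.215576) + 3·e^(−2.82702) + 1·e^(−2.98192) = 4.83646 + 0.177567 + 0.0506954 = 5.06472.
P₁ = g₁ e^(−E₁/kT) / Z = 0.177567/5.06472 = 0.03506.

0.03506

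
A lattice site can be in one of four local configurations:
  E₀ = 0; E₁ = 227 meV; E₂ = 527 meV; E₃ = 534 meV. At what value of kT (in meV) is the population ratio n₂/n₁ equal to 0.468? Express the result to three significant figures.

n₂/n₁ = exp[−(E₂−E₁)/kT] = 0.468.
⇒ (E₂−E₁)/kT = ln(1/0.468) = ln(2.1368) = 0.75931.
kT = 300 meV / 0.75931 = 395 meV.

395 meV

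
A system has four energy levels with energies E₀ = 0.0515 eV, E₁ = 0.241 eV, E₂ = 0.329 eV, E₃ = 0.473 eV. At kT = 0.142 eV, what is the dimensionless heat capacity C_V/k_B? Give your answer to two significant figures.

Eᵢ/kT = 0.3627, 1.697, 2.317, 3.331.
Z = Σ e^(−Eᵢ/kT) = e^(−0.3627) + e^(−1.697) + e^(−2.317) + e^(−3.331) = 0.6958 + 0.1832 + 0.09857 + 0.03576 = 1.013.
⟨E⟩ = 0.1277 eV, ⟨E²⟩ = 0.03076 eV².
C_V/k_B = (⟨E²⟩ − ⟨E⟩²)/(kT)² = (0.03076 − 0.01631)/0.02016 = 0.72.

0.72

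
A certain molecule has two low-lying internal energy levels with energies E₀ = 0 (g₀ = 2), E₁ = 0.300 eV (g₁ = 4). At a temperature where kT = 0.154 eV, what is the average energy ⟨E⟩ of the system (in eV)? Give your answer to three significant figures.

Eᵢ/kT = 0, 1.9481.
Z = Σ gᵢe^(−Eᵢ/kT) = 2·e^(−0) + 4·e^(−1.9481) = 2.0000 + 0.57018 = 2.5702.
⟨E⟩ = Σ Eᵢ gᵢe^(−Eᵢ/kT) / Z = (0·2.0000 + 0.300·0.57018) / 2.5702 = 0.0666 eV.

0.0666 eV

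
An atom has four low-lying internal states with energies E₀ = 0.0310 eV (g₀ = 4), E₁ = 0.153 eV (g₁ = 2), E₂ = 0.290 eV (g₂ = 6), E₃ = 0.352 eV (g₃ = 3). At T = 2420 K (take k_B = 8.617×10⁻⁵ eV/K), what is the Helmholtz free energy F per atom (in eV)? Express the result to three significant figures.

k_BT = 8.617×10⁻⁵ × 2420 K = 0.20853 eV.
Eᵢ/kT = 0.14866, 0.73371, 1.3907, 1.6880.
Z = Σ gᵢe^(−Eᵢ/kT) = 4·e^(−0.14866) + 2·e^(−0.73371) + 6·e^(−1.3907) + 3·e^(−1.6880) = 3.4474 + 0.96025 + 1.4934 + 0.55467 = 6.4557.
F = −kT ln Z = −0.20853 × ln(6.4557) = −0.20853 × 1.8650 = -0.389 eV.

-0.389 eV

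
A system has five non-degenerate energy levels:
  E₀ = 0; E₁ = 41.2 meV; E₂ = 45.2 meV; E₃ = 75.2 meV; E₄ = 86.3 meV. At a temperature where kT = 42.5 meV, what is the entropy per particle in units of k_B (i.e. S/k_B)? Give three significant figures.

1.35

Eᵢ/kT = 0, 0.96941, 1.0635, 1.7694, 2.0306.
Z = Σ e^(−Eᵢ/kT) = e^(−0) + e^(−0.96941) + e^(−1.0635) + e^(−1.7694) + e^(−2.0306) = 1.0000 + 0.37931 + 0.34525 + 0.17044 + 0.13126 = 2.0263.
⟨E⟩ = Σ EᵢPᵢ = 27.329 meV.
S/k_B = ln Z + ⟨E⟩/kT = ln(2.0263) + 27.329/42.5 = 0.70621 + 0.64304 = 1.35.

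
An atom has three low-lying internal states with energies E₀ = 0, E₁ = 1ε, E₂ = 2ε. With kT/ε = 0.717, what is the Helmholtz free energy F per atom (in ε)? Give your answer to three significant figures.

Eᵢ/kT = 0, 1.3947, 2.7894.
Z = Σ e^(−Eᵢ/kT) = e^(−0) + e^(−1.3947) + e^(−2.7894) = 1.0000 + 0.24791 + 0.061458 = 1.3094.
F = −kT ln Z = −0.717 × ln(1.3094) = −0.717 × 0.26957 = -0.193 ε.

-0.193 ε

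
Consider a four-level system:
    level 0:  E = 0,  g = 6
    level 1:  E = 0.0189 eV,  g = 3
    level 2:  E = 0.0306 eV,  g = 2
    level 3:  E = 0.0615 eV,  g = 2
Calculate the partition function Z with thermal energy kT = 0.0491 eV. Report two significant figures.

Z = 9.7

Eᵢ/kT = 0, 0.3849, 0.6232, 1.253.
Z = Σ gᵢe^(−Eᵢ/kT) = 6·e^(−0) + 3·e^(−0.3849) + 2·e^(−0.6232) + 2·e^(−1.253) = 6.000 + 2.042 + 1.072 + 0.5713 = 9.685.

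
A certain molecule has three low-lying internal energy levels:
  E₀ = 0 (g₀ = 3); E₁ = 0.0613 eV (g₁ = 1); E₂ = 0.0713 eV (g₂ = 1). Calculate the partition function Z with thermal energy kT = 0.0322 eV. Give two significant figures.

Z = 3.3

Eᵢ/kT = 0, 1.904, 2.214.
Z = Σ gᵢe^(−Eᵢ/kT) = 3·e^(−0) + 1·e^(−1.904) + 1·e^(−2.214) = 3.000 + 0.1490 + 0.1093 = 3.258.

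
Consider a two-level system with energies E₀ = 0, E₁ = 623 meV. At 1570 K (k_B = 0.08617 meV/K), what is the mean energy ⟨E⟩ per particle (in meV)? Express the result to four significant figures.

k_BT = 0.08617 × 1570 K = 135.287 meV.
Eᵢ/kT = 0, 4.60502.
Z = Σ e^(−Eᵢ/kT) = e^(−0) + e^(−4.60502) = 1.00000 + 0.0100015 = 1.01000.
⟨E⟩ = Σ Eᵢ e^(−Eᵢ/kT) / Z = (0·1.00000 + 623·0.0100015) / 1.01000 = 6.169 meV.

6.169 meV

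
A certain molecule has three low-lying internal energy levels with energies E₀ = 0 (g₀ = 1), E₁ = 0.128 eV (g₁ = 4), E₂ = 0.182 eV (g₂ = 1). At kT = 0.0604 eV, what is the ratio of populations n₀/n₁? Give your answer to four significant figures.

2.081

n₀/n₁ = (g₀/g₁) exp[−(E₀−E₁)/kT] = (1/4) × exp(−(-0.128 eV)/(0.0604 eV)) = (1/4) × exp(2.11921) = 2.081.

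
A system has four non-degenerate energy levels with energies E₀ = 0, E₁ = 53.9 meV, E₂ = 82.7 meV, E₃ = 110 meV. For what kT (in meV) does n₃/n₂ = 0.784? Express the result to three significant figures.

n₃/n₂ = exp[−(E₃−E₂)/kT] = 0.784.
⇒ (E₃−E₂)/kT = ln(1/0.784) = ln(1.2755) = 0.24334.
kT = 27.3 meV / 0.24334 = 112 meV.

112 meV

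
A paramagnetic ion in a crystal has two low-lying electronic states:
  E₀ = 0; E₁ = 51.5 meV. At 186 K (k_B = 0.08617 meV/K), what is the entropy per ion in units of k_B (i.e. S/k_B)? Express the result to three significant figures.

k_BT = 0.08617 × 186 K = 16.028 meV.
Eᵢ/kT = 0, 3.2131.
Z = Σ e^(−Eᵢ/kT) = e^(−0) + e^(−3.2131) = 1.0000 + 0.040232 = 1.0402.
⟨E⟩ = Σ EᵢPᵢ = 1.9919 meV.
S/k_B = ln Z + ⟨E⟩/kT = ln(1.0402) + 1.9919/16.028 = 0.039413 + 0.12428 = 0.164.

0.164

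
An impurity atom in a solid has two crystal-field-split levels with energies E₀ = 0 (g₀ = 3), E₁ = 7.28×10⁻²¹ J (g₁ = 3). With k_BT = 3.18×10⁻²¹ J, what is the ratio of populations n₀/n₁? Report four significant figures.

n₀/n₁ = (g₀/g₁) exp[−(E₀−E₁)/kT] = (3/3) × exp(−(-7.28 ×10⁻²¹ J)/(3.18 ×10⁻²¹ J)) = (3/3) × exp(2.28931) = 9.868.

9.868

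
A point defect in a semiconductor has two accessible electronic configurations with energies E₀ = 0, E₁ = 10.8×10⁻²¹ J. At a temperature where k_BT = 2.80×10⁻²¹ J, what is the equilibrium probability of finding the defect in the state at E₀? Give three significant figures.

Eᵢ/kT = 0, 3.8571.
Z = Σ e^(−Eᵢ/kT) = e^(−0) + e^(−3.8571) = 1.0000 + 0.021129 = 1.0211.
P₀ = e^(−E₀/kT) / Z = 1.0000/1.0211 = 0.979.

0.979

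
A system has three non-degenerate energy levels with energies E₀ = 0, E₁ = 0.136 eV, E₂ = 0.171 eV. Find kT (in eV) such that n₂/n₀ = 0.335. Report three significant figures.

0.156 eV

n₂/n₀ = exp[−(E₂−E₀)/kT] = 0.335.
⇒ (E₂−E₀)/kT = ln(1/0.335) = ln(2.9851) = 1.0936.
kT = 0.171 eV / 1.0936 = 0.156 eV.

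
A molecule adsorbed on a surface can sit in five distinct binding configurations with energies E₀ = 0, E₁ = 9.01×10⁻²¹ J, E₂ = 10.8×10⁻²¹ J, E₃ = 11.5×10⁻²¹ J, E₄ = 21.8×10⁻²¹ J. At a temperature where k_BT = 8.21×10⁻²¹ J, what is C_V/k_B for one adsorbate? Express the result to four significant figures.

0.5366

Eᵢ/kT = 0, 1.09744, 1.31547, 1.40073, 2.65530.
Z = Σ e^(−Eᵢ/kT) = e^(−0) + e^(−1.09744) + e^(−1.31547) + e^(−1.40073) + e^(−2.65530) = 1.00000 + 0.333724 + 0.268348 + 0.246417 + 0.0702778 = 1.91877.
⟨E⟩ = 5.35284, ⟨E²⟩ = 64.8224.
C_V/k_B = (⟨E²⟩ − ⟨E⟩²)/(kT)² = (64.8224 − 28.6529)/67.4041 = 0.5366.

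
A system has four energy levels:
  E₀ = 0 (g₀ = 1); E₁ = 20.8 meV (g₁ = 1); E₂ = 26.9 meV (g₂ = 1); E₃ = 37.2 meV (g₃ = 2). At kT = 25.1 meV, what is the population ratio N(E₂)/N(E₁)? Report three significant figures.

0.784

n₂/n₁ = (g₂/g₁) exp[−(E₂−E₁)/kT] = (1/1) × exp(−(6.1 meV)/(25.1 meV)) = (1/1) × exp(-0.24303) = 0.784.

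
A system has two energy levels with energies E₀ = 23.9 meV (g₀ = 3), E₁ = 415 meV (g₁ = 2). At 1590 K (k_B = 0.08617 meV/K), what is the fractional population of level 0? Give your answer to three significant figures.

0.963

k_BT = 0.08617 × 1590 K = 137.01 meV.
Eᵢ/kT = 0.17444, 3.0290.
Z = Σ gᵢe^(−Eᵢ/kT) = 3·e^(−0.17444) + 2·e^(−3.0290) = 2.5198 + 0.096728 = 2.6165.
P₀ = g₀ e^(−E₀/kT) / Z = 2.5198/2.6165 = 0.963.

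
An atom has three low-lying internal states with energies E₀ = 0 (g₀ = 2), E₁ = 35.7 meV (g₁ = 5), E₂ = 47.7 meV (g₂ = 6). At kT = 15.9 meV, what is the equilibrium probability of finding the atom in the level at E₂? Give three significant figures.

0.106

Eᵢ/kT = 0, 2.2453, 3.0000.
Z = Σ gᵢe^(−Eᵢ/kT) = 2·e^(−0) + 5·e^(−2.2453) + 6·e^(−3.0000) = 2.0000 + 0.52948 + 0.29872 = 2.8282.
P₂ = g₂ e^(−E₂/kT) / Z = 0.29872/2.8282 = 0.106.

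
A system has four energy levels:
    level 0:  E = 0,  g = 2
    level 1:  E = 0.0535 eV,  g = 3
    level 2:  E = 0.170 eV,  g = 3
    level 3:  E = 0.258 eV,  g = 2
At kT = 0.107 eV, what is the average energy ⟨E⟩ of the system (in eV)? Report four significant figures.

Eᵢ/kT = 0, 0.500000, 1.58879, 2.41121.
Z = Σ gᵢe^(−Eᵢ/kT) = 2·e^(−0) + 3·e^(−0.500000) + 3·e^(−1.58879) + 2·e^(−2.41121) = 2.00000 + 1.81959 + 0.612518 + 0.179413 = 4.61152.
⟨E⟩ = Σ Eᵢ gᵢe^(−Eᵢ/kT) / Z = (0·2.00000 + 0.0535·1.81959 + 0.170·0.612518 + 0.258·0.179413) / 4.61152 = 0.05373 eV.

0.05373 eV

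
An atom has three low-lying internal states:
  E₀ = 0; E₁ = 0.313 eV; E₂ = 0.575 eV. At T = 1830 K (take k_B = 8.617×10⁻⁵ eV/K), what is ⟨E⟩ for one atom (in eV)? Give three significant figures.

0.0499 eV

k_BT = 8.617×10⁻⁵ × 1830 K = 0.15769 eV.
Eᵢ/kT = 0, 1.9849, 3.6464.
Z = Σ e^(−Eᵢ/kT) = e^(−0) + e^(−1.9849) + e^(−3.6464) = 1.0000 + 0.13739 + 0.026085 = 1.1635.
⟨E⟩ = Σ Eᵢ e^(−Eᵢ/kT) / Z = (0·1.0000 + 0.313·0.13739 + 0.575·0.026085) / 1.1635 = 0.0499 eV.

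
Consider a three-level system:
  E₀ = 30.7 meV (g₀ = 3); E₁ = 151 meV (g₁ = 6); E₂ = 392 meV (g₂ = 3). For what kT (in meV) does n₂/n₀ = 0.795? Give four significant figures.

n₂/n₀ = (g₂/g₀) exp[−(E₂−E₀)/kT] = 0.795.
⇒ (E₂−E₀)/kT = ln((3/3)/0.795) = ln(1.25786) = 0.229412.
kT = 361.3 meV / 0.229412 = 1575 meV.

1575 meV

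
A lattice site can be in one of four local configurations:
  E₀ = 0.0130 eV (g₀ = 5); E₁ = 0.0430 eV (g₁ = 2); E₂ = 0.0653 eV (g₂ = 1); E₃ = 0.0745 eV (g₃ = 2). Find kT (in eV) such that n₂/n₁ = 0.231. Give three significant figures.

0.0289 eV

n₂/n₁ = (g₂/g₁) exp[−(E₂−E₁)/kT] = 0.231.
⇒ (E₂−E₁)/kT = ln((1/2)/0.231) = ln(2.1645) = 0.77219.
kT = 0.0223 eV / 0.77219 = 0.0289 eV.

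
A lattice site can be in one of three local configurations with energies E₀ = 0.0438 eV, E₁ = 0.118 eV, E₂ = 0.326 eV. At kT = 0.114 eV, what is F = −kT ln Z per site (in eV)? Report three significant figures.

Eᵢ/kT = 0.38421, 1.0351, 2.8596.
Z = Σ e^(−Eᵢ/kT) = e^(−0.38421) + e^(−1.0351) + e^(−2.8596) = 0.68099 + 0.35519 + 0.057292 = 1.0935.
F = −kT ln Z = −0.114 × ln(1.0935) = −0.114 × 0.089384 = -0.0102 eV.

-0.0102 eV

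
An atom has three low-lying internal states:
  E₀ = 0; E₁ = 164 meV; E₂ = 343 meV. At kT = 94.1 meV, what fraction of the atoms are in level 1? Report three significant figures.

0.146

Eᵢ/kT = 0, 1.7428, 3.6451.
Z = Σ e^(−Eᵢ/kT) = e^(−0) + e^(−1.7428) + e^(−3.6451) = 1.0000 + 0.17503 + 0.026119 = 1.2011.
P₁ = e^(−E₁/kT) / Z = 0.17503/1.2011 = 0.146.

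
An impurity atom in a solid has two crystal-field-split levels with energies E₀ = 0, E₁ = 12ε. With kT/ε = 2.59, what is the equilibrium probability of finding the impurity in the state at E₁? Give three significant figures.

Eᵢ/kT = 0, 4.6332.
Z = Σ e^(−Eᵢ/kT) = e^(−0) + e^(−4.6332) = 1.0000 + 0.0097236 = 1.0097.
P₁ = e^(−E₁/kT) / Z = 0.0097236/1.0097 = 0.00963.

0.00963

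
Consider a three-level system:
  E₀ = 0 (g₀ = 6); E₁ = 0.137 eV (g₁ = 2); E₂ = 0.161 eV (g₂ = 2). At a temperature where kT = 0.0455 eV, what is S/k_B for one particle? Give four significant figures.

1.899

Eᵢ/kT = 0, 3.01099, 3.53846.
Z = Σ gᵢe^(−Eᵢ/kT) = 6·e^(−0) + 2·e^(−3.01099) + 2·e^(−3.53846) = 6.00000 + 0.0984858 + 0.0581161 = 6.15660.
⟨E⟩ = Σ EᵢPᵢ = 0.00371134 eV.
S/k_B = ln Z + ⟨E⟩/kT = ln(6.15660) + 0.00371134/0.0455 = 1.81752 + 0.0815679 = 1.899.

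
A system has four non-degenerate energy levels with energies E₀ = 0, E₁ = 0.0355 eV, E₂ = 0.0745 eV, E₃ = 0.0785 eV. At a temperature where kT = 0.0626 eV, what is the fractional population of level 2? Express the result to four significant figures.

Eᵢ/kT = 0, 0.567093, 1.19010, 1.25399.
Z = Σ e^(−Eᵢ/kT) = e^(−0) + e^(−0.567093) + e^(−1.19010) + e^(−1.25399) = 1.00000 + 0.567172 + 0.304191 + 0.285364 = 2.15673.
P₂ = e^(−E₂/kT) / Z = 0.304191/2.15673 = 0.1410.

0.1410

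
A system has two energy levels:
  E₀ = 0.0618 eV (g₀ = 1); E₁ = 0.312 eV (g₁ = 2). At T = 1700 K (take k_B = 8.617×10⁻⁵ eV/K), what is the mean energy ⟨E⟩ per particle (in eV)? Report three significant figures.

0.128 eV

k_BT = 8.617×10⁻⁵ × 1700 K = 0.14649 eV.
Eᵢ/kT = 0.42187, 2.1298.
Z = Σ gᵢe^(−Eᵢ/kT) = 1·e^(−0.42187) + 2·e^(−2.1298) = 0.65582 + 0.23772 = 0.89354.
⟨E⟩ = Σ Eᵢ gᵢe^(−Eᵢ/kT) / Z = (0.0618·0.65582 + 0.312·0.23772) / 0.89354 = 0.128 eV.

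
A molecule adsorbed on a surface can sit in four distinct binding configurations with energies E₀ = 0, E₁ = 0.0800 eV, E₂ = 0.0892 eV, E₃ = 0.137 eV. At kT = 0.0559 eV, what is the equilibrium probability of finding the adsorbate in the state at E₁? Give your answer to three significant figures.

Eᵢ/kT = 0, 1.4311, 1.5957, 2.4508.
Z = Σ e^(−Eᵢ/kT) = e^(−0) + e^(−1.4311) + e^(−1.5957) + e^(−2.4508) = 1.0000 + 0.23905 + 0.20277 + 0.086225 = 1.5280.
P₁ = e^(−E₁/kT) / Z = 0.23905/1.5280 = 0.156.

0.156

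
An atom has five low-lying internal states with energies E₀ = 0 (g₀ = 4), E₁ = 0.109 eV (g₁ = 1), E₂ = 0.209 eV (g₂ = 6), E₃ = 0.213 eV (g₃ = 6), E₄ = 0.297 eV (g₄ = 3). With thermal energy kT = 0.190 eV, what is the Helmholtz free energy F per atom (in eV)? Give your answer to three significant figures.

-0.421 eV

Eᵢ/kT = 0, 0.57368, 1.1000, 1.1211, 1.5632.
Z = Σ gᵢe^(−Eᵢ/kT) = 4·e^(−0) + 1·e^(−0.57368) + 6·e^(−1.1000) + 6·e^(−1.1211) + 3·e^(−1.5632) = 4.0000 + 0.56345 + 1.9972 + 1.9555 + 0.62839 = 9.1445.
F = −kT ln Z = −0.190 × ln(9.1445) = −0.190 × 2.2132 = -0.421 eV.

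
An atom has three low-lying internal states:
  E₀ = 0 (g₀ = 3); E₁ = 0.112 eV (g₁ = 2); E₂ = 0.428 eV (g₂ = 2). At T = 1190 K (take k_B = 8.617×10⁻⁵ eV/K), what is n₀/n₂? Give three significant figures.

97.5

k_BT = 8.617×10⁻⁵ × 1190 K = 0.10254 eV.
n₀/n₂ = (g₀/g₂) exp[−(E₀−E₂)/kT] = (3/2) × exp(−(-0.428 eV)/(0.10254 eV)) = (3/2) × exp(4.1740) = 97.5.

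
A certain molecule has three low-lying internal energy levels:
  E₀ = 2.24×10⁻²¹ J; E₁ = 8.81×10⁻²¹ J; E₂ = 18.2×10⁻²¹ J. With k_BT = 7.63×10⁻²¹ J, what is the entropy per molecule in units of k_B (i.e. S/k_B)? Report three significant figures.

0.838

Eᵢ/kT = 0.29358, 1.1547, 2.3853.
Z = Σ e^(−Eᵢ/kT) = e^(−0.29358) + e^(−1.1547) + e^(−2.3853) = 0.74559 + 0.31515 + 0.092061 = 1.1528.
⟨E⟩ = Σ EᵢPᵢ = 5.3106 ×10⁻²¹ J.
S/k_B = ln Z + ⟨E⟩/kT = ln(1.1528) + 5.3106/7.63 = 0.14219 + 0.69602 = 0.838.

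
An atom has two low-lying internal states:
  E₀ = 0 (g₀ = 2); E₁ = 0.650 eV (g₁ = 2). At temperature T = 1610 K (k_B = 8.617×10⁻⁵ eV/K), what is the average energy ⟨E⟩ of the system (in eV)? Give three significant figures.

0.00594 eV

k_BT = 8.617×10⁻⁵ × 1610 K = 0.13873 eV.
Eᵢ/kT = 0, 4.6854.
Z = Σ gᵢe^(−Eᵢ/kT) = 2·e^(−0) + 2·e^(−4.6854) = 2.0000 + 0.018458 = 2.0185.
⟨E⟩ = Σ Eᵢ gᵢe^(−Eᵢ/kT) / Z = (0·2.0000 + 0.650·0.018458) / 2.0185 = 0.00594 eV.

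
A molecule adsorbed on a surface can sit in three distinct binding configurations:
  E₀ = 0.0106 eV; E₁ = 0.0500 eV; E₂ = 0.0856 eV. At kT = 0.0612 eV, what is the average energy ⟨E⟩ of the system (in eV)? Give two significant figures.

Eᵢ/kT = 0.1732, 0.8170, 1.399.
Z = Σ e^(−Eᵢ/kT) = e^(−0.1732) + e^(−0.8170) + e^(−1.399) = 0.8410 + 0.4418 + 0.2468 = 1.530.
⟨E⟩ = Σ Eᵢ e^(−Eᵢ/kT) / Z = (0.0106·0.8410 + 0.0500·0.4418 + 0.0856·0.2468) / 1.530 = 0.034 eV.

0.034 eV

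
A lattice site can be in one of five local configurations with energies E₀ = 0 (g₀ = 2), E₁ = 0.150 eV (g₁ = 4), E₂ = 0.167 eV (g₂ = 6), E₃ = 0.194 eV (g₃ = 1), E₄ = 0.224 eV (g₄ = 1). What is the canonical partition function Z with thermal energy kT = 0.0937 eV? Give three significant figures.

Z = 4.03

Eᵢ/kT = 0, 1.6009, 1.7823, 2.0704, 2.3906.
Z = Σ gᵢe^(−Eᵢ/kT) = 2·e^(−0) + 4·e^(−1.6009) + 6·e^(−1.7823) + 1·e^(−2.0704) + 1·e^(−2.3906) = 2.0000 + 0.80686 + 1.0095 + 0.12614 + 0.091575 = 4.0341.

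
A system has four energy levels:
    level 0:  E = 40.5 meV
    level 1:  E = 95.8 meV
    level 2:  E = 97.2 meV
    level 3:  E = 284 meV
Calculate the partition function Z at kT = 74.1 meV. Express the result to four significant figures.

Z = 1.144

Eᵢ/kT = 0.546559, 1.29285, 1.31174, 3.83266.
Z = Σ e^(−Eᵢ/kT) = e^(−0.546559) + e^(−1.29285) + e^(−1.31174) + e^(−3.83266) = 0.578939 + 0.274487 + 0.269351 + 0.0216519 = 1.14443.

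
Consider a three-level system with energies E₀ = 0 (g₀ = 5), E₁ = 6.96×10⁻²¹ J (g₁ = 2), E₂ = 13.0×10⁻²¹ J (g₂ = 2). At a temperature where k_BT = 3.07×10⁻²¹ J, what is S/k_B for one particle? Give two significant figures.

Eᵢ/kT = 0, 2.267, 4.235.
Z = Σ gᵢe^(−Eᵢ/kT) = 5·e^(−0) + 2·e^(−2.267) + 2·e^(−4.235) = 5.000 + 0.2072 + 0.02896 = 5.236.
⟨E⟩ = Σ EᵢPᵢ = 0.3473 ×10⁻²¹ J.
S/k_B = ln Z + ⟨E⟩/kT = ln(5.236) + 0.3473/3.07 = 1.656 + 0.1131 = 1.8.

1.8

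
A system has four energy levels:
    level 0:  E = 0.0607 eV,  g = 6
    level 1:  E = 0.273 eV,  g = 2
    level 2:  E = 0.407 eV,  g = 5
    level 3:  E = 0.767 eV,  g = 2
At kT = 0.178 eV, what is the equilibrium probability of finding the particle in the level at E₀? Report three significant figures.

0.815

Eᵢ/kT = 0.34101, 1.5337, 2.2865, 4.3090.
Z = Σ gᵢe^(−Eᵢ/kT) = 6·e^(−0.34101) + 2·e^(−1.5337) + 5·e^(−2.2865) + 2·e^(−4.3090) = 4.2663 + 0.43147 + 0.50811 + 0.026894 = 5.2328.
P₀ = g₀ e^(−E₀/kT) / Z = 4.2663/5.2328 = 0.815.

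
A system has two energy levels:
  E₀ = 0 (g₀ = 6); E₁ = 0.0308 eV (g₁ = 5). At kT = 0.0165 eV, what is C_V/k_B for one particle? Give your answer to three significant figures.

Eᵢ/kT = 0, 1.8667.
Z = Σ gᵢe^(−Eᵢ/kT) = 6·e^(−0) + 5·e^(−1.8667) = 6.0000 + 0.77317 = 6.7732.
⟨E⟩ = 0.0035159 eV, ⟨E²⟩ = 0.00010829 eV².
C_V/k_B = (⟨E²⟩ − ⟨E⟩²)/(kT)² = (0.00010829 − 0.000012362)/0.00027225 = 0.352.

0.352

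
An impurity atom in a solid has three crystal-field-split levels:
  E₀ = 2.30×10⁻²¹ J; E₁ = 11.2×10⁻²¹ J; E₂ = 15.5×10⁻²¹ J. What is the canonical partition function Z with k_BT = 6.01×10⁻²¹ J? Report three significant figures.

Z = 0.913

Eᵢ/kT = 0.38270, 1.8636, 2.5790.
Z = Σ e^(−Eᵢ/kT) = e^(−0.38270) + e^(−1.8636) + e^(−2.5790) = 0.68202 + 0.15511 + 0.075850 = 0.91298.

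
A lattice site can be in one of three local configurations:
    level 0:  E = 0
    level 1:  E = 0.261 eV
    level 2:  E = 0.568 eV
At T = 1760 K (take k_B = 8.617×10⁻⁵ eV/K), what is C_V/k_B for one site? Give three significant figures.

k_BT = 8.617×10⁻⁵ × 1760 K = 0.15166 eV.
Eᵢ/kT = 0, 1.7210, 3.7452.
Z = Σ e^(−Eᵢ/kT) = e^(−0) + e^(−1.7210) + e^(−3.7452) = 1.0000 + 0.17889 + 0.023631 = 1.2025.
⟨E⟩ = 0.049990 eV, ⟨E²⟩ = 0.016474 eV².
C_V/k_B = (⟨E²⟩ − ⟨E⟩²)/(kT)² = (0.016474 − 0.0024990)/0.023001 = 0.608.

0.608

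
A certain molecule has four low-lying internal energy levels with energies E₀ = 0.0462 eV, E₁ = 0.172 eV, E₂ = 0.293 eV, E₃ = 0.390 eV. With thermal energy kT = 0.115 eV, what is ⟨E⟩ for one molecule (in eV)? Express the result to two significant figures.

0.10 eV

Eᵢ/kT = 0.4017, 1.496, 2.548, 3.391.
Z = Σ e^(−Eᵢ/kT) = e^(−0.4017) + e^(−1.496) + e^(−2.548) + e^(−3.391) = 0.6692 + 0.2240 + 0.07824 + 0.03367 = 1.005.
⟨E⟩ = Σ Eᵢ e^(−Eᵢ/kT) / Z = (0.0462·0.6692 + 0.172·0.2240 + 0.293·0.07824 + 0.390·0.03367) / 1.005 = 0.10 eV.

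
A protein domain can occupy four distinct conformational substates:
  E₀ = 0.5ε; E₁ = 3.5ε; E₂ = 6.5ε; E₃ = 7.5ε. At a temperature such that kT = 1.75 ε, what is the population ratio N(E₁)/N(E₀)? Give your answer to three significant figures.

0.180

n₁/n₀ = exp[−(E₁−E₀)/kT] = exp(−(3.0ε)/(1.75ε)) = exp(-1.7143) = 0.180.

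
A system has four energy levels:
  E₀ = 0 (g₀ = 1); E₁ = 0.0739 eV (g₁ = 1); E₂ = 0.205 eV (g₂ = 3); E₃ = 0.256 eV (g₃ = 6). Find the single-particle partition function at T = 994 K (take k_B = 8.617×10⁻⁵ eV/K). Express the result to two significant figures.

Z = 2.0

k_BT = 8.617×10⁻⁵ × 994 K = 0.08565 eV.
Eᵢ/kT = 0, 0.8628, 2.393, 2.989.
Z = Σ gᵢe^(−Eᵢ/kT) = 1·e^(−0) + 1·e^(−0.8628) + 3·e^(−2.393) + 6·e^(−2.989) = 1.000 + 0.4220 + 0.2741 + 0.3020 = 1.998.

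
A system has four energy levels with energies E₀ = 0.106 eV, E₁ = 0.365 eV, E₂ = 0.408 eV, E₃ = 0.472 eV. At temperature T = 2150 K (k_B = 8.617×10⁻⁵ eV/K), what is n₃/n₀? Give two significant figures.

0.14

k_BT = 8.617×10⁻⁵ × 2150 K = 0.1853 eV.
n₃/n₀ = exp[−(E₃−E₀)/kT] = exp(−(0.366 eV)/(0.1853 eV)) = exp(-1.975) = 0.14.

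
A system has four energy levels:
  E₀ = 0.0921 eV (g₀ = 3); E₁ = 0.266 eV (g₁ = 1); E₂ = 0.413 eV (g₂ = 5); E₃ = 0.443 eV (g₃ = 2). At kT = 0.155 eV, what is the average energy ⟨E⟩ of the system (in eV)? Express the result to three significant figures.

0.172 eV

Eᵢ/kT = 0.59419, 1.7161, 2.6645, 2.8581.
Z = Σ gᵢe^(−Eᵢ/kT) = 3·e^(−0.59419) + 1·e^(−1.7161) + 5·e^(−2.6645) + 2·e^(−2.8581) = 1.6560 + 0.17977 + 0.34817 + 0.11476 = 2.2987.
⟨E⟩ = Σ Eᵢ gᵢe^(−Eᵢ/kT) / Z = (0.0921·1.6560 + 0.266·0.17977 + 0.413·0.34817 + 0.443·0.11476) / 2.2987 = 0.172 eV.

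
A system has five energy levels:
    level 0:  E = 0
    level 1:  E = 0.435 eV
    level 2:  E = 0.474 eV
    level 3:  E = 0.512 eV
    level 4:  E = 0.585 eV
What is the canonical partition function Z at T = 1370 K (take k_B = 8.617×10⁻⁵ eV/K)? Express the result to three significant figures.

Z = 1.06

k_BT = 8.617×10⁻⁵ × 1370 K = 0.11805 eV.
Eᵢ/kT = 0, 3.6849, 4.0152, 4.3371, 4.9555.
Z = Σ e^(−Eᵢ/kT) = e^(−0) + e^(−3.6849) + e^(−4.0152) + e^(−4.3371) + e^(−4.9555) = 1.0000 + 0.025100 + 0.018039 + 0.013074 + 0.0070446 = 1.0633.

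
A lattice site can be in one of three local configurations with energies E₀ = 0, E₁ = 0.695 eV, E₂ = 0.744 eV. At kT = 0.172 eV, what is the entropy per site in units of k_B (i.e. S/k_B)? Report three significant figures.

0.155

Eᵢ/kT = 0, 4.0407, 4.3256.
Z = Σ e^(−Eᵢ/kT) = e^(−0) + e^(−4.0407) + e^(−4.3256) = 1.0000 + 0.017585 + 0.013226 = 1.0308.
⟨E⟩ = Σ EᵢPᵢ = 0.021403 eV.
S/k_B = ln Z + ⟨E⟩/kT = ln(1.0308) + 0.021403/0.172 = 0.030335 + 0.12444 = 0.155.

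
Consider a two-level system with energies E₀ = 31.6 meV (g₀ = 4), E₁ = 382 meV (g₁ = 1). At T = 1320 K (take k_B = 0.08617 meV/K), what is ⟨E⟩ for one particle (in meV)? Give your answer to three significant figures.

k_BT = 0.08617 × 1320 K = 113.74 meV.
Eᵢ/kT = 0.27783, 3.3585.
Z = Σ gᵢe^(−Eᵢ/kT) = 4·e^(−0.27783) + 1·e^(−3.3585) = 3.0297 + 0.034787 = 3.0645.
⟨E⟩ = Σ Eᵢ gᵢe^(−Eᵢ/kT) / Z = (31.6·3.0297 + 382·0.034787) / 3.0645 = 35.6 meV.

35.6 meV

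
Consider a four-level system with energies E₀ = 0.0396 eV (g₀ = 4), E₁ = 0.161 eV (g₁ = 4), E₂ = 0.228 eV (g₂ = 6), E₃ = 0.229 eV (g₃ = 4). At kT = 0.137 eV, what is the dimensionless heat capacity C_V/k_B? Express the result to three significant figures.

Eᵢ/kT = 0.28905, 1.1752, 1.6642, 1.6715.
Z = Σ gᵢe^(−Eᵢ/kT) = 4·e^(−0.28905) + 4·e^(−1.1752) + 6·e^(−1.6642) + 4·e^(−1.6715) = 2.9959 + 1.2350 + 1.1361 + 0.75186 = 6.1189.
⟨E⟩ = 0.12236 eV, ⟨E²⟩ = 0.022095 eV².
C_V/k_B = (⟨E²⟩ − ⟨E⟩²)/(kT)² = (0.022095 − 0.014972)/0.018769 = 0.380.

0.380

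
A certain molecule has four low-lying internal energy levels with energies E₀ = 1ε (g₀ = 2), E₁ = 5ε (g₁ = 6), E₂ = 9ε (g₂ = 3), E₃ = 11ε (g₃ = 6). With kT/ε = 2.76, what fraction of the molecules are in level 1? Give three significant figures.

0.377

Eᵢ/kT = 0.36232, 1.8116, 3.2609, 3.9855.
Z = Σ gᵢe^(−Eᵢ/kT) = 2·e^(−0.36232) + 6·e^(−1.8116) + 3·e^(−3.2609) + 6·e^(−3.9855) = 1.3921 + 0.98035 + 0.11506 + 0.11150 = 2.5990.
P₁ = g₁ e^(−E₁/kT) / Z = 0.98035/2.5990 = 0.377.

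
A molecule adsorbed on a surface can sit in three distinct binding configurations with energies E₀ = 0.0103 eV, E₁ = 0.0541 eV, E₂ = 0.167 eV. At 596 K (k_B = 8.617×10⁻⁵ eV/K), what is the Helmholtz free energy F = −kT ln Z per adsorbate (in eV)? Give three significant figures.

-0.00961 eV

k_BT = 8.617×10⁻⁵ × 596 K = 0.051357 eV.
Eᵢ/kT = 0.20056, 1.0534, 3.2517.
Z = Σ e^(−Eᵢ/kT) = e^(−0.20056) + e^(−1.0534) + e^(−3.2517) = 0.81827 + 0.34875 + 0.038708 = 1.2057.
F = −kT ln Z = −0.051357 × ln(1.2057) = −0.051357 × 0.18706 = -0.00961 eV.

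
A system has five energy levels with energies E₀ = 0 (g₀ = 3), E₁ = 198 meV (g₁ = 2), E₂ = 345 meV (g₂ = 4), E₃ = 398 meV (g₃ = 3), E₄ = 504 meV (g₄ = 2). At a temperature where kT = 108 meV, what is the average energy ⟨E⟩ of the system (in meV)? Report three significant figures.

44.5 meV

Eᵢ/kT = 0, 1.8333, 3.1944, 3.6852, 4.6667.
Z = Σ gᵢe^(−Eᵢ/kT) = 3·e^(−0) + 2·e^(−1.8333) + 4·e^(−3.1944) + 3·e^(−3.6852) + 2·e^(−4.6667) = 3.0000 + 0.31977 + 0.16396 + 0.075276 + 0.018806 = 3.5778.
⟨E⟩ = Σ Eᵢ gᵢe^(−Eᵢ/kT) / Z = (0·3.0000 + 198·0.31977 + 345·0.16396 + 398·0.075276 + 504·0.018806) / 3.5778 = 44.5 meV.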